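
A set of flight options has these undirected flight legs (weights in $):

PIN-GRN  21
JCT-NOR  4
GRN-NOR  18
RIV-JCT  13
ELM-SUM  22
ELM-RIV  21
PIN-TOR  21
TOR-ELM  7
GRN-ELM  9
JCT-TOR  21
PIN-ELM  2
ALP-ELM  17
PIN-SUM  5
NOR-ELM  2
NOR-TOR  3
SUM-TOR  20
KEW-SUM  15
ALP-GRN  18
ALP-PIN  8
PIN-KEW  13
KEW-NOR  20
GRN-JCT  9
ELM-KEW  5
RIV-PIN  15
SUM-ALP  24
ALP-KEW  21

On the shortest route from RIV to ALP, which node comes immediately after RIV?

Candidate routes:
RIV - JCT - NOR - ELM - PIN - ALP: 13+4+2+2+8 = 29
RIV - ELM - PIN - ALP: 21+2+8 = 31
RIV - PIN - ALP: 15+8 = 23
Cheapest is RIV - PIN - ALP at $23.
So from RIV the first move is to PIN.

PIN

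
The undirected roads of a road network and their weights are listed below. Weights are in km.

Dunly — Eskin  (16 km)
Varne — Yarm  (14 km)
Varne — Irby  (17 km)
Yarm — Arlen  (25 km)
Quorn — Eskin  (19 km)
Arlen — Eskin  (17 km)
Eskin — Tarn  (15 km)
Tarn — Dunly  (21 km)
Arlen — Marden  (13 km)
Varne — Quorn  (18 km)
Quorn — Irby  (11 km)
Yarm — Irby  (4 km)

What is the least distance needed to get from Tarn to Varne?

52 km

Candidate routes:
Tarn → Eskin → Quorn → Varne: 15+19+18 = 52
Tarn → Eskin → Quorn → Irby → Varne: 15+19+11+17 = 62
The minimum is 52 km via Tarn → Eskin → Quorn → Varne.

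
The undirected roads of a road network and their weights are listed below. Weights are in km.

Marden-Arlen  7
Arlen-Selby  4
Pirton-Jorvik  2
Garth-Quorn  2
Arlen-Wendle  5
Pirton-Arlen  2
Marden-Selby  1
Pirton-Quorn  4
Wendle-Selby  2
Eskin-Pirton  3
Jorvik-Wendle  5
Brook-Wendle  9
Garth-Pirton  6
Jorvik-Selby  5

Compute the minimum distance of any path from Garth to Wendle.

13 km

Compare a few routes:
Garth–Quorn–Pirton–Arlen–Selby–Wendle: 2+4+2+4+2 = 14
Garth–Quorn–Pirton–Jorvik–Selby–Wendle: 2+4+2+5+2 = 15
Garth–Pirton–Arlen–Selby–Wendle: 6+2+4+2 = 14
Garth–Pirton–Arlen–Wendle: 6+2+5 = 13
Cheapest is Garth–Pirton–Arlen–Wendle at 13 km.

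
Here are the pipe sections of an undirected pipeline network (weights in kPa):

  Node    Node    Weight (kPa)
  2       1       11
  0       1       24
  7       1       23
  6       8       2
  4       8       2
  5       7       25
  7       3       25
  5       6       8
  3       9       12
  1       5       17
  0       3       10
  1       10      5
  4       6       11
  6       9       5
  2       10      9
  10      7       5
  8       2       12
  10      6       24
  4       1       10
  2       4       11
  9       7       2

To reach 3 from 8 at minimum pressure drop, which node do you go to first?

Compare a few routes:
8–4–1–10–7–9–3: 2+10+5+5+2+12 = 36
8–4–6–9–3: 2+11+5+12 = 30
8–6–9–7–3: 2+5+2+25 = 34
8–6–9–3: 2+5+12 = 19
The minimum is 19 kPa via 8–6–9–3.
So from 8 the first move is to 6.

6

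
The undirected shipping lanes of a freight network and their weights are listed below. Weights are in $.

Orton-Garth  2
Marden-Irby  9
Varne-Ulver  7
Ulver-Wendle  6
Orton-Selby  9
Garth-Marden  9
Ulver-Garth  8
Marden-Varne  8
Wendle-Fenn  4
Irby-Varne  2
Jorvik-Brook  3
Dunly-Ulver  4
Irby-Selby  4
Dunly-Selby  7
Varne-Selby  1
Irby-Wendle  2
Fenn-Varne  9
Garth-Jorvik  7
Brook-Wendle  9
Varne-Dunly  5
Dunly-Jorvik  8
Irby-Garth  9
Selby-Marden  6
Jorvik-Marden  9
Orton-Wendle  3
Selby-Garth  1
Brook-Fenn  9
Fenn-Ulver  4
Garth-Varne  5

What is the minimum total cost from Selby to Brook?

Shortest distances from Selby:
Selby: 0
Garth: 1  (via Selby)
Varne: 1  (via Selby)
Irby: 3  (via Varne)
Orton: 3  (via Garth)
Wendle: 5  (via Irby)
Dunly: 6  (via Varne)
Marden: 6  (via Selby)
Jorvik: 8  (via Garth)
Ulver: 8  (via Varne)
Fenn: 9  (via Wendle)
Brook: 11  (via Jorvik)
Shortest route: Selby → Garth → Jorvik → Brook = $11.

$11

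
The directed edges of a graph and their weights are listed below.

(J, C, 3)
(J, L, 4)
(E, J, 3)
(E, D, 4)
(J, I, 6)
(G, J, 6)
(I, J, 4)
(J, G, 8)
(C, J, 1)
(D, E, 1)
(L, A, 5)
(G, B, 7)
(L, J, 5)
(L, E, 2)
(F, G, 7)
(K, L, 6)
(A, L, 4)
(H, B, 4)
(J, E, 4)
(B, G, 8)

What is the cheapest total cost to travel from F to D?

21

Shortest distances from F:
F: 0
G: 7  (via F)
J: 13  (via G)
B: 14  (via G)
C: 16  (via J)
E: 17  (via J)
L: 17  (via J)
I: 19  (via J)
D: 21  (via E)
Shortest route: F–G–J–E–D = 21.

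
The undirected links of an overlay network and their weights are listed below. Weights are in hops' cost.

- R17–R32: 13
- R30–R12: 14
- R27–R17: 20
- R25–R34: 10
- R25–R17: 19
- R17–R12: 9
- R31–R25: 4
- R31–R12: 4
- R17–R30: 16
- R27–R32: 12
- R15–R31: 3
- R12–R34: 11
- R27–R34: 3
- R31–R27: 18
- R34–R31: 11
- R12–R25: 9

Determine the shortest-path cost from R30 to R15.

Enumerating some paths:
R30 - R12 - R25 - R31 - R15: 14+9+4+3 = 30
R30 - R17 - R12 - R31 - R15: 16+9+4+3 = 32
R30 - R12 - R31 - R15: 14+4+3 = 21
The minimum is 21 hops' cost via R30 - R12 - R31 - R15.

21 hops' cost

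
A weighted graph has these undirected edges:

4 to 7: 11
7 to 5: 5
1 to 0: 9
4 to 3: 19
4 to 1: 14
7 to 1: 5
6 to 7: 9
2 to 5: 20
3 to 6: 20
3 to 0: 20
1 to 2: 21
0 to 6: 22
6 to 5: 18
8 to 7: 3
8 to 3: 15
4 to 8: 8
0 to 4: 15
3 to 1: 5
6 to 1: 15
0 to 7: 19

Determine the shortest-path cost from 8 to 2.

Shortest distances from 8:
8: 0
7: 3  (via 8)
1: 8  (via 7)
4: 8  (via 8)
5: 8  (via 7)
6: 12  (via 7)
3: 13  (via 1)
0: 17  (via 1)
2: 28  (via 5)
Shortest route: 8 → 7 → 5 → 2 = 28.

28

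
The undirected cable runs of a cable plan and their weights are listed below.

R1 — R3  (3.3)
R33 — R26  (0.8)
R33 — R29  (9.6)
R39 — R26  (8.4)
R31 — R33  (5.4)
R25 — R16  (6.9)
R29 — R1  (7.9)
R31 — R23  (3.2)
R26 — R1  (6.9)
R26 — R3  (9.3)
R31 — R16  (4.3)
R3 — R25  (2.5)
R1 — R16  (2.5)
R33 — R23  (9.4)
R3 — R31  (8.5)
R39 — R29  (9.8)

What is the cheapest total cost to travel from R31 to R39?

14.6

Shortest distances from R31:
R31: 0
R23: 3.2  (via R31)
R16: 4.3  (via R31)
R33: 5.4  (via R31)
R26: 6.2  (via R33)
R1: 6.8  (via R16)
R3: 8.5  (via R31)
R25: 11  (via R3)
R39: 14.6  (via R26)
Shortest route: R31 → R33 → R26 → R39 = 14.6.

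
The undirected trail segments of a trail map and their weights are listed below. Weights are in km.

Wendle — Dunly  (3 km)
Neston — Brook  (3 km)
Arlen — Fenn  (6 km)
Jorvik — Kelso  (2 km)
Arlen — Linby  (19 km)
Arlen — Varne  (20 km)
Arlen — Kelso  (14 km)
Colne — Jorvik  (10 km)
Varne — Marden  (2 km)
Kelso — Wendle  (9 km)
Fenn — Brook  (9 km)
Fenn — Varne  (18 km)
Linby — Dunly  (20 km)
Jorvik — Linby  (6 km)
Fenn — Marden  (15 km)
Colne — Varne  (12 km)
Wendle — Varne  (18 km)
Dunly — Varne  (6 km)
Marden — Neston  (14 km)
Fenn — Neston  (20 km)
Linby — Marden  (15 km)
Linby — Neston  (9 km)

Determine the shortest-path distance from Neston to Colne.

Candidate routes:
Neston - Marden - Varne - Colne: 14+2+12 = 28
Neston - Linby - Jorvik - Colne: 9+6+10 = 25
Neston - Linby - Marden - Varne - Colne: 9+15+2+12 = 38
Cheapest is Neston - Linby - Jorvik - Colne at 25 km.

25 km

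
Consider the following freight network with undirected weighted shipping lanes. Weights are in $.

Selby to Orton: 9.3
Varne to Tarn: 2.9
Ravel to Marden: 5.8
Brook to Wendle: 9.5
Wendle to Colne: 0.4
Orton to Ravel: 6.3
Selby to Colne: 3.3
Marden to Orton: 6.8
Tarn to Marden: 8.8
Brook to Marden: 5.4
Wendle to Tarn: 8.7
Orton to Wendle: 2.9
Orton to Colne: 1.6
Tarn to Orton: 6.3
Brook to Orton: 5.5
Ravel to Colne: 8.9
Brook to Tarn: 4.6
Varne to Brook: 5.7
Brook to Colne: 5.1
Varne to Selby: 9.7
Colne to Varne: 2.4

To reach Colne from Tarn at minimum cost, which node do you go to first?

Candidate routes:
Tarn–Orton–Colne: 6.3+1.6 = 7.9
Tarn–Varne–Colne: 2.9+2.4 = 5.3
Tarn–Wendle–Colne: 8.7+0.4 = 9.1
Cheapest is Tarn–Varne–Colne at $5.3.
So from Tarn the first move is to Varne.

Varne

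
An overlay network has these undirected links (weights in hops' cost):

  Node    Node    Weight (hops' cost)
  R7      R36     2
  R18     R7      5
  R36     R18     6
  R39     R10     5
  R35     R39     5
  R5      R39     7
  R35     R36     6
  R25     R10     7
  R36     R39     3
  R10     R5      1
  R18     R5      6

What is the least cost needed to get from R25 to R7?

17 hops' cost

Running Dijkstra from R25:
R25: 0
R10: 7  (via R25)
R5: 8  (via R10)
R39: 12  (via R10)
R18: 14  (via R5)
R36: 15  (via R39)
R35: 17  (via R39)
R7: 17  (via R36)
Shortest route: R25–R10–R39–R36–R7 = 17 hops' cost.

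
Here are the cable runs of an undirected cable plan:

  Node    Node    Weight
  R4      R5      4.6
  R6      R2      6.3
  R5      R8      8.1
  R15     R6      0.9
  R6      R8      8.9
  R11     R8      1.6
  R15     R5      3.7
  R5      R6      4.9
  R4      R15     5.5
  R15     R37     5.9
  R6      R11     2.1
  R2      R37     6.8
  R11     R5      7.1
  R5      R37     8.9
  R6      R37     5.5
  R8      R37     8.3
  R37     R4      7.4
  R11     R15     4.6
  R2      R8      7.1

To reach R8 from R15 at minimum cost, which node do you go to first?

R6

Candidate routes:
R15 → R11 → R8: 4.6+1.6 = 6.2
R15 → R6 → R11 → R8: 0.9+2.1+1.6 = 4.6
Cheapest is R15 → R6 → R11 → R8 at 4.6.
So from R15 the first move is to R6.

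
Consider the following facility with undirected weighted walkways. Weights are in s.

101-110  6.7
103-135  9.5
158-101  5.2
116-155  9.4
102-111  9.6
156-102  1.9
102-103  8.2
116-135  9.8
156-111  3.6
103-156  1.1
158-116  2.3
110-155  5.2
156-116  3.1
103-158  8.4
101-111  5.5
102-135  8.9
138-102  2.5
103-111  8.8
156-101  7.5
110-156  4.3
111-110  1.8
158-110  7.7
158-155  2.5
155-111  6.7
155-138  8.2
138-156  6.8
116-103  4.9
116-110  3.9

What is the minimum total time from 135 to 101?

Running Dijkstra from 135:
135: 0
102: 8.9  (via 135)
103: 9.5  (via 135)
116: 9.8  (via 135)
156: 10.6  (via 103)
138: 11.4  (via 102)
158: 12.1  (via 116)
110: 13.7  (via 116)
111: 14.2  (via 156)
155: 14.6  (via 158)
101: 17.3  (via 158)
Shortest route: 135 → 116 → 158 → 101 = 17.3 s.

17.3 s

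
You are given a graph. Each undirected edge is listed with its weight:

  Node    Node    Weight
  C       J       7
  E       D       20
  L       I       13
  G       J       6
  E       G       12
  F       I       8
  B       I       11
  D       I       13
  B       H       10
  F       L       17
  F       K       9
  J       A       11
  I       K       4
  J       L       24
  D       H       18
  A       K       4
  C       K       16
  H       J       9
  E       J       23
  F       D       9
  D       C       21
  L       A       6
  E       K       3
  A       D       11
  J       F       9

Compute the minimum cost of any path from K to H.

24

Compare a few routes:
K → I → B → H: 4+11+10 = 25
K → F → J → H: 9+9+9 = 27
K → E → G → J → H: 3+12+6+9 = 30
K → A → J → H: 4+11+9 = 24
The minimum is 24 via K → A → J → H.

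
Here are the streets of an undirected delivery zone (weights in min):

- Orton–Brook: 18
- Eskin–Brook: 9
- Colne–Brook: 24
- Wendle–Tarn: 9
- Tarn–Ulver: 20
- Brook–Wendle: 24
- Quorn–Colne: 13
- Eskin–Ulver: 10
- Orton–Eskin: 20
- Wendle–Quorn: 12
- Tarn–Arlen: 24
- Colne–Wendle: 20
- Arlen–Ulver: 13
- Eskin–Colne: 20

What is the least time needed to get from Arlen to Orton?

Compare a few routes:
Arlen–Tarn–Ulver–Eskin–Orton: 24+20+10+20 = 74
Arlen–Ulver–Eskin–Orton: 13+10+20 = 43
Arlen–Tarn–Wendle–Brook–Orton: 24+9+24+18 = 75
Arlen–Ulver–Eskin–Brook–Orton: 13+10+9+18 = 50
The minimum is 43 min via Arlen–Ulver–Eskin–Orton.

43 min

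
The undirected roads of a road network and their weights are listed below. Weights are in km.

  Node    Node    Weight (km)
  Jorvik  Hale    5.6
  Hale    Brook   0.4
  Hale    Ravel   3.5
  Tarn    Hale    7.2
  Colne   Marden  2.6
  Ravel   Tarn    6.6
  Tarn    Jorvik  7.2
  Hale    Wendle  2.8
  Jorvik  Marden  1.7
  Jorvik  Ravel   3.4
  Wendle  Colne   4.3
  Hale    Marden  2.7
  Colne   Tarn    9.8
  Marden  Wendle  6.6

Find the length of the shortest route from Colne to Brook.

5.7 km

Shortest distances from Colne:
Colne: 0
Marden: 2.6  (via Colne)
Jorvik: 4.3  (via Marden)
Wendle: 4.3  (via Colne)
Hale: 5.3  (via Marden)
Brook: 5.7  (via Hale)
Shortest route: Colne–Marden–Hale–Brook = 5.7 km.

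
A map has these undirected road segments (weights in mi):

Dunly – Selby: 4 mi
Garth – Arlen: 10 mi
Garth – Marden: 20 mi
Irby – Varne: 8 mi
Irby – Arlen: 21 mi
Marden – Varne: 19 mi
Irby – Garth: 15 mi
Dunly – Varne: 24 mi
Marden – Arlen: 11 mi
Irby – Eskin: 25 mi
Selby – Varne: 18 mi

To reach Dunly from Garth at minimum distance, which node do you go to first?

Irby

Enumerating some paths:
Garth → Irby → Varne → Selby → Dunly: 15+8+18+4 = 45
Garth → Irby → Varne → Dunly: 15+8+24 = 47
Garth → Marden → Varne → Selby → Dunly: 20+19+18+4 = 61
The minimum is 45 mi via Garth → Irby → Varne → Selby → Dunly.
So from Garth the first move is to Irby.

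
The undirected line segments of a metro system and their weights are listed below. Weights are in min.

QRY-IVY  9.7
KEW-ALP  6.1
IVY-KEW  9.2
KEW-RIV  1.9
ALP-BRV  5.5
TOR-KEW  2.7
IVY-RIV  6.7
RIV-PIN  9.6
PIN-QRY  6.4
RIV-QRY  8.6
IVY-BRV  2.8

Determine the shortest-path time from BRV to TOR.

Candidate routes:
BRV–IVY–QRY–RIV–KEW–TOR: 2.8+9.7+8.6+1.9+2.7 = 25.7
BRV–IVY–RIV–KEW–TOR: 2.8+6.7+1.9+2.7 = 14.1
BRV–ALP–KEW–TOR: 5.5+6.1+2.7 = 14.3
BRV–IVY–KEW–TOR: 2.8+9.2+2.7 = 14.7
Cheapest is BRV–IVY–RIV–KEW–TOR at 14.1 min.

14.1 min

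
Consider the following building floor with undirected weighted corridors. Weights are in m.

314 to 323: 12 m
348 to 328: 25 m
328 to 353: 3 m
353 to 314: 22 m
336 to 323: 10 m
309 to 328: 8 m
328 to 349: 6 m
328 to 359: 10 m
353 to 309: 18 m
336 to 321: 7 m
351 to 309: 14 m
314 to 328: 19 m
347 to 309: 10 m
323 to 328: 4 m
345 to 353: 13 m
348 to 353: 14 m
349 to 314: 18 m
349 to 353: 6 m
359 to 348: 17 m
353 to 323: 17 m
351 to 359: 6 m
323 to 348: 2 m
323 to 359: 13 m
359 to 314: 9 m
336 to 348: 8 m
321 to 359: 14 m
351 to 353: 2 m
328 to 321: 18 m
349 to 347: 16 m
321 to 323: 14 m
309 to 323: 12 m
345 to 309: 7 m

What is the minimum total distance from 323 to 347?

Settle nodes by increasing distance from 323:
323: 0
348: 2  (via 323)
328: 4  (via 323)
353: 7  (via 328)
351: 9  (via 353)
336: 10  (via 323)
349: 10  (via 328)
309: 12  (via 323)
314: 12  (via 323)
359: 13  (via 323)
321: 14  (via 323)
345: 19  (via 309)
347: 22  (via 309)
Shortest route: 323 → 309 → 347 = 22 m.

22 m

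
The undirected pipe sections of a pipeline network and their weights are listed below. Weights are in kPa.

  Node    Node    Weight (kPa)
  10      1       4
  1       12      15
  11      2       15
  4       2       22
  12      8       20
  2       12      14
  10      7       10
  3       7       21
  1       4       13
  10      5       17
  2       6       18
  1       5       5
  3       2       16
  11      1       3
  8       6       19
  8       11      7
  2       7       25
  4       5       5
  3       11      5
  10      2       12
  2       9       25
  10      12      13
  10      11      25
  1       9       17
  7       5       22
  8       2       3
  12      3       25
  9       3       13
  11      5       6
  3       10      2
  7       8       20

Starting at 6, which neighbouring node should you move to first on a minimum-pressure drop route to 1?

Candidate routes:
6 - 2 - 8 - 11 - 1: 18+3+7+3 = 31
6 - 8 - 11 - 1: 19+7+3 = 29
Cheapest is 6 - 8 - 11 - 1 at 29 kPa.
So from 6 the first move is to 8.

8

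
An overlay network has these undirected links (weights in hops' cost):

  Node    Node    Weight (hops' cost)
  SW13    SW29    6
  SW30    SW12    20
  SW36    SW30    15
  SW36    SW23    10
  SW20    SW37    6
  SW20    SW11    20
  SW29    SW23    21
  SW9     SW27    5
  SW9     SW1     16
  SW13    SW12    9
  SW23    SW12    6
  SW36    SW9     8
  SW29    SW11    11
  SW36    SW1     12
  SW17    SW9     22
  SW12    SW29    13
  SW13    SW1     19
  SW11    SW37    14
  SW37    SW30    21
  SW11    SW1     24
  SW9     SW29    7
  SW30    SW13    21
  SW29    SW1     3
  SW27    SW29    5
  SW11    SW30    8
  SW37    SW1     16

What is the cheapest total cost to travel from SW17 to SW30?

Running Dijkstra from SW17:
SW17: 0
SW9: 22  (via SW17)
SW27: 27  (via SW9)
SW29: 29  (via SW9)
SW36: 30  (via SW9)
SW1: 32  (via SW29)
SW13: 35  (via SW29)
SW23: 40  (via SW36)
SW11: 40  (via SW29)
SW12: 42  (via SW29)
SW30: 45  (via SW36)
Shortest route: SW17 → SW9 → SW36 → SW30 = 45 hops' cost.

45 hops' cost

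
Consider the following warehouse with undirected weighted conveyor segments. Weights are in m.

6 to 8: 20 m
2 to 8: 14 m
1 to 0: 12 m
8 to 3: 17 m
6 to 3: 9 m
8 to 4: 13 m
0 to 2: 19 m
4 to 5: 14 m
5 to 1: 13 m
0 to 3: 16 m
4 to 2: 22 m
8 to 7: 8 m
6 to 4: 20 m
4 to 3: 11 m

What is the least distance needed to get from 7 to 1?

48 m

Settle nodes by increasing distance from 7:
7: 0
8: 8  (via 7)
4: 21  (via 8)
2: 22  (via 8)
3: 25  (via 8)
6: 28  (via 8)
5: 35  (via 4)
0: 41  (via 2)
1: 48  (via 5)
Shortest route: 7–8–4–5–1 = 48 m.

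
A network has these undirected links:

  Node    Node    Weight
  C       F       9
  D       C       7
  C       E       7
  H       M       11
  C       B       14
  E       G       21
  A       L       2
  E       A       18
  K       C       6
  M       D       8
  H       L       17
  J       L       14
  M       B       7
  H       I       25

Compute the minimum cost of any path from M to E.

22

Candidate routes:
M–B–C–E: 7+14+7 = 28
M–H–L–A–E: 11+17+2+18 = 48
M–D–C–E: 8+7+7 = 22
Cheapest is M–D–C–E at 22.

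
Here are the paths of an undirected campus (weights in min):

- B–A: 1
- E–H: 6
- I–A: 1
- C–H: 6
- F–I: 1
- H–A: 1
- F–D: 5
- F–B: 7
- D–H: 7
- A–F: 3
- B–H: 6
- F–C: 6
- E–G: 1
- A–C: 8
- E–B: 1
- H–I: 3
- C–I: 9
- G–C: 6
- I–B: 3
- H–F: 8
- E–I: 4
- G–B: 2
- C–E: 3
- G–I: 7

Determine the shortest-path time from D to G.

Settle nodes by increasing distance from D:
D: 0
F: 5  (via D)
I: 6  (via F)
A: 7  (via I)
H: 7  (via D)
B: 8  (via A)
E: 9  (via B)
G: 10  (via B)
Shortest route: D → F → I → A → B → G = 10 min.

10 min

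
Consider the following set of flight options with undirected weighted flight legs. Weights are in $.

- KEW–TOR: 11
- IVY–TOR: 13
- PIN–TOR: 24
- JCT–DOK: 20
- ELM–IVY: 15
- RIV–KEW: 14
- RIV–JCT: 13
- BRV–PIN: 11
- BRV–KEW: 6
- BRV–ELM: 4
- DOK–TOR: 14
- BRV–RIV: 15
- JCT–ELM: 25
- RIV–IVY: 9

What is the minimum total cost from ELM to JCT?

Compare a few routes:
ELM - BRV - RIV - JCT: 4+15+13 = 32
ELM - JCT: 25 = 25
ELM - IVY - RIV - JCT: 15+9+13 = 37
Cheapest is ELM - JCT at $25.

$25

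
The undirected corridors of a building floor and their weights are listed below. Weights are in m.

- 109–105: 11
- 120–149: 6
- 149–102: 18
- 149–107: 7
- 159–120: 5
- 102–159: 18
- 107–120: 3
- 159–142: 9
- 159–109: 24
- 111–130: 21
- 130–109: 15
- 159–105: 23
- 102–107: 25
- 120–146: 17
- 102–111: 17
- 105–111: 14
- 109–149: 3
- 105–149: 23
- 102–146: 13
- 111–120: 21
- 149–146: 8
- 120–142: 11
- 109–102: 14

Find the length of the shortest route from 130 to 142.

35 m

Running Dijkstra from 130:
130: 0
109: 15  (via 130)
149: 18  (via 109)
111: 21  (via 130)
120: 24  (via 149)
107: 25  (via 149)
105: 26  (via 109)
146: 26  (via 149)
159: 29  (via 120)
102: 29  (via 109)
142: 35  (via 120)
Shortest route: 130–109–149–120–142 = 35 m.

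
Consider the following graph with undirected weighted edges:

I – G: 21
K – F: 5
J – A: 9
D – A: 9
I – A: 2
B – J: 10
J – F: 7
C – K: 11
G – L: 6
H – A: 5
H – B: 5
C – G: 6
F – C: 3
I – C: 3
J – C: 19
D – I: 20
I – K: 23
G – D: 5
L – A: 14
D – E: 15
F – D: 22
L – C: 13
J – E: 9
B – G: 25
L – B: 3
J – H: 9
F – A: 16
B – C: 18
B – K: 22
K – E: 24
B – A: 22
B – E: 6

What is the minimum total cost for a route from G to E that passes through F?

25

Shortest G→F: G → C → F = 9
Best F to E: F → J → E costing 16
Total via F: 9 + 16 = 25.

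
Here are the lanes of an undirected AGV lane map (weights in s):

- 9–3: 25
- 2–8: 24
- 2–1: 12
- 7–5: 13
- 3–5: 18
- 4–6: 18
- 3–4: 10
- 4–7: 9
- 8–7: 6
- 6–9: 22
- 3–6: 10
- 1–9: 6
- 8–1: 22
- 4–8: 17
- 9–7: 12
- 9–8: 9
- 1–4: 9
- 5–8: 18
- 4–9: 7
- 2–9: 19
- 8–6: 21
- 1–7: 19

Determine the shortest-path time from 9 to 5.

Shortest distances from 9:
9: 0
1: 6  (via 9)
4: 7  (via 9)
8: 9  (via 9)
7: 12  (via 9)
3: 17  (via 4)
2: 18  (via 1)
6: 22  (via 9)
5: 25  (via 7)
Shortest route: 9–7–5 = 25 s.

25 s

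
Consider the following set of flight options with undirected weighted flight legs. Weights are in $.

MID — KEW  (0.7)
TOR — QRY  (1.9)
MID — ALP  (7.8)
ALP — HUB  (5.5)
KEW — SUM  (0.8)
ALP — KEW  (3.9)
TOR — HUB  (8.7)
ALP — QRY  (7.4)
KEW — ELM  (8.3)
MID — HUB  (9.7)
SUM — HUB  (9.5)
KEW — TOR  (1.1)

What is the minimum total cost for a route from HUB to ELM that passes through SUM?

Best HUB to SUM: HUB–SUM costing 9.5
Best SUM to ELM: SUM–KEW–ELM costing 9.1
Total via SUM: 9.5 + 9.1 = $18.6.

$18.6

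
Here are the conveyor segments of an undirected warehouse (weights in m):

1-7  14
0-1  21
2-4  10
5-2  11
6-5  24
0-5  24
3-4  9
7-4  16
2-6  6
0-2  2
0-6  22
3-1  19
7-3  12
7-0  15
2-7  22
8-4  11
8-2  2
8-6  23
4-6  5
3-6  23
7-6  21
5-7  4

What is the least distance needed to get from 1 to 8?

Enumerating some paths:
1 - 7 - 0 - 2 - 8: 14+15+2+2 = 33
1 - 0 - 2 - 8: 21+2+2 = 25
1 - 7 - 5 - 2 - 8: 14+4+11+2 = 31
The minimum is 25 m via 1 - 0 - 2 - 8.

25 m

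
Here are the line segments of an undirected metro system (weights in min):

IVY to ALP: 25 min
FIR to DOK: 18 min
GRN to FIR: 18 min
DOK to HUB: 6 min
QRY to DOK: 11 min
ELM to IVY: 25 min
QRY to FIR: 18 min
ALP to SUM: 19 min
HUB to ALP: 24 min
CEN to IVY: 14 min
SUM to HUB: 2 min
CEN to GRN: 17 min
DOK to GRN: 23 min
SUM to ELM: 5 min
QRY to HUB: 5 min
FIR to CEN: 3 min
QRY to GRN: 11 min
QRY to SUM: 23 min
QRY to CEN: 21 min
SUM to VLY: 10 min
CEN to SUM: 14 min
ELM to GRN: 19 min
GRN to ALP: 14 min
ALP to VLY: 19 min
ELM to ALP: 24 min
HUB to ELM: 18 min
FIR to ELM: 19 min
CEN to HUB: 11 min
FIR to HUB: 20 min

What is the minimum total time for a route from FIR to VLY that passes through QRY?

35 min

Shortest FIR→QRY: FIR → QRY = 18
Shortest QRY→VLY: QRY → HUB → SUM → VLY = 17
Total via QRY: 18 + 17 = 35 min.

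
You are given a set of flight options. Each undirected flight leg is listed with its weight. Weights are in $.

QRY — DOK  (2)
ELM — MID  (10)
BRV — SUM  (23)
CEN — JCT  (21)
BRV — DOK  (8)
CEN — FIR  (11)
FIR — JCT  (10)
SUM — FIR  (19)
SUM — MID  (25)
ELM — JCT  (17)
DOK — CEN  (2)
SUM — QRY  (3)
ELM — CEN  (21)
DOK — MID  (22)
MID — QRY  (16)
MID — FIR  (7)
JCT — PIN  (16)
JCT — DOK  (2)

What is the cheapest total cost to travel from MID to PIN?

$33

Compare a few routes:
MID → QRY → DOK → JCT → PIN: 16+2+2+16 = 36
MID → FIR → JCT → PIN: 7+10+16 = 33
MID → FIR → CEN → DOK → JCT → PIN: 7+11+2+2+16 = 38
The minimum is $33 via MID → FIR → JCT → PIN.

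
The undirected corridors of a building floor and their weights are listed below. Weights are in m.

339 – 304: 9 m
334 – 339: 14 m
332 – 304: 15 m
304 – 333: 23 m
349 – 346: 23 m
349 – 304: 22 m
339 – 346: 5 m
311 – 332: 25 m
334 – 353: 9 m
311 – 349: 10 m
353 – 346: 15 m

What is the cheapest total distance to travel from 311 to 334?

52 m

Shortest distances from 311:
311: 0
349: 10  (via 311)
332: 25  (via 311)
304: 32  (via 349)
346: 33  (via 349)
339: 38  (via 346)
353: 48  (via 346)
334: 52  (via 339)
Shortest route: 311 → 349 → 346 → 339 → 334 = 52 m.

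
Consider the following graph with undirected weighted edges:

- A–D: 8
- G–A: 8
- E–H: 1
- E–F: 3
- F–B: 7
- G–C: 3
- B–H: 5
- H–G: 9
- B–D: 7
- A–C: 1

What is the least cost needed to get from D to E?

Shortest distances from D:
D: 0
B: 7  (via D)
A: 8  (via D)
C: 9  (via A)
G: 12  (via C)
H: 12  (via B)
E: 13  (via H)
Shortest route: D → B → H → E = 13.

13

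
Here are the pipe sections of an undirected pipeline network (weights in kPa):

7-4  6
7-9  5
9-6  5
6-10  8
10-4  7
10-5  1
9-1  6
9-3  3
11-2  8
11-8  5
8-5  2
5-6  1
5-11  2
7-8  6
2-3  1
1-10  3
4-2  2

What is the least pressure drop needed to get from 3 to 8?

11 kPa

Compare a few routes:
3–9–6–5–8: 3+5+1+2 = 11
3–2–4–10–5–8: 1+2+7+1+2 = 13
Cheapest is 3–9–6–5–8 at 11 kPa.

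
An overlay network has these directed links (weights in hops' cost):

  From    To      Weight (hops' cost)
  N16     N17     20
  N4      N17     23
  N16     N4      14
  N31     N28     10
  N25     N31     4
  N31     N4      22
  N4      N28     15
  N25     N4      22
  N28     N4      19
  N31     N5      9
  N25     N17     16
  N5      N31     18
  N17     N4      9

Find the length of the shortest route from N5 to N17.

Settle nodes by increasing distance from N5:
N5: 0
N31: 18  (via N5)
N28: 28  (via N31)
N4: 40  (via N31)
N17: 63  (via N4)
Shortest route: N5–N31–N4–N17 = 63 hops' cost.

63 hops' cost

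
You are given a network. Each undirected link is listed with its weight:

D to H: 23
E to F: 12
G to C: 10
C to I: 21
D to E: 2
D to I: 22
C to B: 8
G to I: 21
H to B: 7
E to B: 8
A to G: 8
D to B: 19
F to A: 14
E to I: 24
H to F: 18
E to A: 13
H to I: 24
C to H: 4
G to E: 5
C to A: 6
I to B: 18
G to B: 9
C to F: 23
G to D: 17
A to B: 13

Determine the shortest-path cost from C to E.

Enumerating some paths:
C–A–G–E: 6+8+5 = 19
C–A–E: 6+13 = 19
C–B–E: 8+8 = 16
C–G–E: 10+5 = 15
The minimum is 15 via C–G–E.

15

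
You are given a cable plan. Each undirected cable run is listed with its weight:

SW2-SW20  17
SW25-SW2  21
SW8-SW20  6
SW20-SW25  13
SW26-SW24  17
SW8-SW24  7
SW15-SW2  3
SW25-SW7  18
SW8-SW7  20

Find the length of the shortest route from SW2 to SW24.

Settle nodes by increasing distance from SW2:
SW2: 0
SW15: 3  (via SW2)
SW20: 17  (via SW2)
SW25: 21  (via SW2)
SW8: 23  (via SW20)
SW24: 30  (via SW8)
Shortest route: SW2 → SW20 → SW8 → SW24 = 30.

30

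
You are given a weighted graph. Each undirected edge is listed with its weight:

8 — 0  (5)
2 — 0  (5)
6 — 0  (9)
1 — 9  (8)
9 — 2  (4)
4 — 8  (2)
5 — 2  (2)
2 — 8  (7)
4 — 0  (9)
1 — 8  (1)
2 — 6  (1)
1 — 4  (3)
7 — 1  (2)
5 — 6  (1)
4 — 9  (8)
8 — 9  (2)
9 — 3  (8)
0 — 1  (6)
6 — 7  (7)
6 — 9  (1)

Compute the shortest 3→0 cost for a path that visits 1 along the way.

Best 3 to 1: 3–9–8–1 costing 11
Best 1 to 0: 1–0 costing 6
Total via 1: 11 + 6 = 17.

17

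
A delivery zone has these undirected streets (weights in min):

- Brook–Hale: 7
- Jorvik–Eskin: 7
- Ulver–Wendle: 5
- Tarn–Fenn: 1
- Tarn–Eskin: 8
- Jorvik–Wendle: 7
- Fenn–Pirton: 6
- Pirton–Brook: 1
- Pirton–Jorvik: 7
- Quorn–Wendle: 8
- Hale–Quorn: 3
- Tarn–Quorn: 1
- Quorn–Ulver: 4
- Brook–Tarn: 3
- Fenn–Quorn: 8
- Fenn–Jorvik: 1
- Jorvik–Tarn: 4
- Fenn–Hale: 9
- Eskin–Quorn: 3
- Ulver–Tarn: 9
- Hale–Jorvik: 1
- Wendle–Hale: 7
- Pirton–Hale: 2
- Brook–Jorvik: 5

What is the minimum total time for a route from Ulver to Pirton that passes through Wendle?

Shortest Ulver→Wendle: Ulver → Wendle = 5
Shortest Wendle→Pirton: Wendle → Hale → Pirton = 9
Total via Wendle: 5 + 9 = 14 min.

14 min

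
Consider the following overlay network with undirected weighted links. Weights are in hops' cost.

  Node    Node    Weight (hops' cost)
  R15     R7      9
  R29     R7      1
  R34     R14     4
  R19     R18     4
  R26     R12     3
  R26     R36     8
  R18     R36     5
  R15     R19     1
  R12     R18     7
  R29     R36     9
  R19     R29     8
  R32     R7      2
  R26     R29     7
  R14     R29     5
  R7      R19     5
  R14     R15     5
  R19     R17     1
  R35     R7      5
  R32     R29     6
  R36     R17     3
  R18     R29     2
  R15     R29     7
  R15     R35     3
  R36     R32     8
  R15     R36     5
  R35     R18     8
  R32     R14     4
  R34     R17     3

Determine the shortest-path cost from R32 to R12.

12 hops' cost

Enumerating some paths:
R32–R7–R29–R26–R12: 2+1+7+3 = 13
R32–R7–R29–R18–R12: 2+1+2+7 = 12
R32–R29–R18–R12: 6+2+7 = 15
Cheapest is R32–R7–R29–R18–R12 at 12 hops' cost.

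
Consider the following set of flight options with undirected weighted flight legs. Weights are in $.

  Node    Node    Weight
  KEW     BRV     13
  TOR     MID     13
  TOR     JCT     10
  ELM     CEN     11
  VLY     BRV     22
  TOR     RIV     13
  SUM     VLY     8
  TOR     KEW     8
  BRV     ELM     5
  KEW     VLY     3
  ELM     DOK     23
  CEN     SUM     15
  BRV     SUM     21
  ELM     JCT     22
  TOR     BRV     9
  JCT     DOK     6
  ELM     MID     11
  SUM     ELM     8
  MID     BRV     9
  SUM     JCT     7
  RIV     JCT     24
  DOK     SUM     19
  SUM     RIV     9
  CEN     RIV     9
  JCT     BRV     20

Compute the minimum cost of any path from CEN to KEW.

Compare a few routes:
CEN → SUM → VLY → KEW: 15+8+3 = 26
CEN → ELM → BRV → KEW: 11+5+13 = 29
CEN → ELM → SUM → VLY → KEW: 11+8+8+3 = 30
CEN → RIV → SUM → VLY → KEW: 9+9+8+3 = 29
The minimum is $26 via CEN → SUM → VLY → KEW.

$26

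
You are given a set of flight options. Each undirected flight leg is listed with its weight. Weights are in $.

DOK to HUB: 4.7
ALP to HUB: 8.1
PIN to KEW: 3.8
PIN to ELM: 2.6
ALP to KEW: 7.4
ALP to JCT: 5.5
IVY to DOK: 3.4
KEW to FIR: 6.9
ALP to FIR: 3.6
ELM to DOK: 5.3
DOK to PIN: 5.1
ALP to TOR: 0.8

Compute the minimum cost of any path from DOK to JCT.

$18.3

Running Dijkstra from DOK:
DOK: 0
IVY: 3.4  (via DOK)
HUB: 4.7  (via DOK)
PIN: 5.1  (via DOK)
ELM: 5.3  (via DOK)
KEW: 8.9  (via PIN)
ALP: 12.8  (via HUB)
TOR: 13.6  (via ALP)
FIR: 15.8  (via KEW)
JCT: 18.3  (via ALP)
Shortest route: DOK → HUB → ALP → JCT = $18.3.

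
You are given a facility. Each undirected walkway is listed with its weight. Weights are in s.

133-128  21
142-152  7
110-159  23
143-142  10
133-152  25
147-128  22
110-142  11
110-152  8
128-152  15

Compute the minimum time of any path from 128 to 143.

Candidate routes:
128 - 152 - 142 - 143: 15+7+10 = 32
128 - 152 - 110 - 142 - 143: 15+8+11+10 = 44
Cheapest is 128 - 152 - 142 - 143 at 32 s.

32 s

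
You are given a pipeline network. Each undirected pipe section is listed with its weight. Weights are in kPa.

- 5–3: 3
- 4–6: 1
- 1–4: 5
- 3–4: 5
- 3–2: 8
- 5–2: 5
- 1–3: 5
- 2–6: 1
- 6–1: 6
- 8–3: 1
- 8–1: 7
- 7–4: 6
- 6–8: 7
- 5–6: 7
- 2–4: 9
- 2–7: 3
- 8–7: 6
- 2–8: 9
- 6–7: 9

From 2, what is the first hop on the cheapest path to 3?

Candidate routes:
2 - 6 - 4 - 3: 1+1+5 = 7
2 - 3: 8 = 8
2 - 5 - 3: 5+3 = 8
Cheapest is 2 - 6 - 4 - 3 at 7 kPa.
So from 2 the first move is to 6.

6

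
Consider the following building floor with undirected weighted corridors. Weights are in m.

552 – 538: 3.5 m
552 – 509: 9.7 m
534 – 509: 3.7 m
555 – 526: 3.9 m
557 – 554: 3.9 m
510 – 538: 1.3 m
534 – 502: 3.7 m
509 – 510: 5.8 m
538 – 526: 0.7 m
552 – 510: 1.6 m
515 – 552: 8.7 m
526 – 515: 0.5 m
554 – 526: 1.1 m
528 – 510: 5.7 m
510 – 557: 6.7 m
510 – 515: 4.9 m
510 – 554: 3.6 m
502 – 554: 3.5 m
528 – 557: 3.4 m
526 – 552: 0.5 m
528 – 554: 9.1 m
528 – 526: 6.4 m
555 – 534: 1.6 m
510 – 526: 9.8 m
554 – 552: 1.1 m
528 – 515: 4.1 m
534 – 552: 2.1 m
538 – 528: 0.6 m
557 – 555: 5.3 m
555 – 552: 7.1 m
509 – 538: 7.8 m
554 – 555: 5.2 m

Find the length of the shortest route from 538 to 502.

Shortest distances from 538:
538: 0
528: 0.6  (via 538)
526: 0.7  (via 538)
515: 1.2  (via 526)
552: 1.2  (via 526)
510: 1.3  (via 538)
554: 1.8  (via 526)
534: 3.3  (via 552)
557: 4  (via 528)
555: 4.6  (via 526)
502: 5.3  (via 554)
Shortest route: 538 → 526 → 554 → 502 = 5.3 m.

5.3 m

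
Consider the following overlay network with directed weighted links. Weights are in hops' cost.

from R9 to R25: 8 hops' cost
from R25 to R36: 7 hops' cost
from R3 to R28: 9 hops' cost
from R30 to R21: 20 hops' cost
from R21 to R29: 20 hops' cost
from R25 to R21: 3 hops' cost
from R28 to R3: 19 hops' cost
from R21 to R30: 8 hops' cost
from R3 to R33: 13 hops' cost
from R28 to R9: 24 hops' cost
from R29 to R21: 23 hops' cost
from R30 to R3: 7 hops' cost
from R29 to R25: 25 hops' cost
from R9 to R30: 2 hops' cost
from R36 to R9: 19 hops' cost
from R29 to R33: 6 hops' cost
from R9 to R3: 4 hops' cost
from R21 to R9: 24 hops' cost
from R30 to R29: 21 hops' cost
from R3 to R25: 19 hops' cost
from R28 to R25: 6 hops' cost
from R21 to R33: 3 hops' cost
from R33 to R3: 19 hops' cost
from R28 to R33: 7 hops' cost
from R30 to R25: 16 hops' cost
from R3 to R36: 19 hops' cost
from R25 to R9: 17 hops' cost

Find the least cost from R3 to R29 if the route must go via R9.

55 hops' cost

Best R3 to R9: R3–R28–R25–R9 costing 32
Shortest R9→R29: R9–R30–R29 = 23
Total via R9: 32 + 23 = 55 hops' cost.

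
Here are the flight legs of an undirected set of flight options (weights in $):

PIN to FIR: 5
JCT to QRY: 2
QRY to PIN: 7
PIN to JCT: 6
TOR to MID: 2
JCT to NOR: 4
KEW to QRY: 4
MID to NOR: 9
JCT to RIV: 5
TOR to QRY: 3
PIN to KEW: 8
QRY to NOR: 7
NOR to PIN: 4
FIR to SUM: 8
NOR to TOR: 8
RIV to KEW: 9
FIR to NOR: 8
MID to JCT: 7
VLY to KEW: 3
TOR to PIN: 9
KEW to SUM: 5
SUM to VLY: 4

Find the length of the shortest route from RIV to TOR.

Enumerating some paths:
RIV–JCT–QRY–TOR: 5+2+3 = 10
RIV–KEW–QRY–TOR: 9+4+3 = 16
RIV–JCT–MID–TOR: 5+7+2 = 14
RIV–JCT–NOR–TOR: 5+4+8 = 17
Cheapest is RIV–JCT–QRY–TOR at $10.

$10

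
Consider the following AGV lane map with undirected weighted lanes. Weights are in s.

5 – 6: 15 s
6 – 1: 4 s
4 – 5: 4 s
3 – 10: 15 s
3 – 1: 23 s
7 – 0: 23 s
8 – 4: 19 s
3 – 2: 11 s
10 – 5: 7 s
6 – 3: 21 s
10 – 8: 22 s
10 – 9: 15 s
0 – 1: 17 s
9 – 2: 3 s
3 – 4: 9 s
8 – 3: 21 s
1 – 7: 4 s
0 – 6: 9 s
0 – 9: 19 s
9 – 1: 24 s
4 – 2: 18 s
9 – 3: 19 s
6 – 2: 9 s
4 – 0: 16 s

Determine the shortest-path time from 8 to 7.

Enumerating some paths:
8 - 3 - 1 - 7: 21+23+4 = 48
8 - 4 - 5 - 6 - 1 - 7: 19+4+15+4+4 = 46
8 - 3 - 6 - 1 - 7: 21+21+4+4 = 50
8 - 3 - 2 - 6 - 1 - 7: 21+11+9+4+4 = 49
Cheapest is 8 - 4 - 5 - 6 - 1 - 7 at 46 s.

46 s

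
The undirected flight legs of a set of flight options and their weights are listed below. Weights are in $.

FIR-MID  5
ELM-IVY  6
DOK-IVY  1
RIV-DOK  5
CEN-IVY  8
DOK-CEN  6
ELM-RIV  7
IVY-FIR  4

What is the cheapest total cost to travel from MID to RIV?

$15

Compare a few routes:
MID → FIR → IVY → DOK → RIV: 5+4+1+5 = 15
MID → FIR → IVY → CEN → DOK → RIV: 5+4+8+6+5 = 28
MID → FIR → IVY → ELM → RIV: 5+4+6+7 = 22
Cheapest is MID → FIR → IVY → DOK → RIV at $15.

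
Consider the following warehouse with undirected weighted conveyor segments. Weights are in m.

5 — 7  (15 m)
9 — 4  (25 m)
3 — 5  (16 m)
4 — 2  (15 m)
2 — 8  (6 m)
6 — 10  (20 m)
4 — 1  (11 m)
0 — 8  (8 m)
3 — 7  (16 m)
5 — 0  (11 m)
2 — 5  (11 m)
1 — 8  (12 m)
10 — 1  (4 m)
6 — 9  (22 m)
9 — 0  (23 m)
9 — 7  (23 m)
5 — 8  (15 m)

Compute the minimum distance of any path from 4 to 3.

Running Dijkstra from 4:
4: 0
1: 11  (via 4)
2: 15  (via 4)
10: 15  (via 1)
8: 21  (via 2)
9: 25  (via 4)
5: 26  (via 2)
0: 29  (via 8)
6: 35  (via 10)
7: 41  (via 5)
3: 42  (via 5)
Shortest route: 4 → 2 → 5 → 3 = 42 m.

42 m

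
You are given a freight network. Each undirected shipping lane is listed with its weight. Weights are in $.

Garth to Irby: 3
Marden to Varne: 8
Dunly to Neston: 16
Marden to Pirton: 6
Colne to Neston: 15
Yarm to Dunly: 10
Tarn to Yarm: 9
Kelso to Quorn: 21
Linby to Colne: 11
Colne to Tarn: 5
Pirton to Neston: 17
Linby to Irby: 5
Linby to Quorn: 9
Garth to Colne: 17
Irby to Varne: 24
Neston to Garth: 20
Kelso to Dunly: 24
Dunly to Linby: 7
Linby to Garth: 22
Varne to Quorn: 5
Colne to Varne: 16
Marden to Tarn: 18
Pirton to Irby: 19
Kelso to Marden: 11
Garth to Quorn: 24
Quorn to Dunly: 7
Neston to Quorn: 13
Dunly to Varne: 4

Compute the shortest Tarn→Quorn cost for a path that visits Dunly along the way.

Shortest Tarn→Dunly: Tarn → Yarm → Dunly = 19
Shortest Dunly→Quorn: Dunly → Quorn = 7
Total via Dunly: 19 + 7 = $26.

$26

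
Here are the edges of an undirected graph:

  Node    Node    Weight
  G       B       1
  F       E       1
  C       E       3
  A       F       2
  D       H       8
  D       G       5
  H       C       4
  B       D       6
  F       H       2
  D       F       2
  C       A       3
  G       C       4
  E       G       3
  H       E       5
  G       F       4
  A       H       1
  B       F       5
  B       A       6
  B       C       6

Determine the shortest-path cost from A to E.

3

Shortest distances from A:
A: 0
H: 1  (via A)
F: 2  (via A)
C: 3  (via A)
E: 3  (via F)
Shortest route: A → F → E = 3.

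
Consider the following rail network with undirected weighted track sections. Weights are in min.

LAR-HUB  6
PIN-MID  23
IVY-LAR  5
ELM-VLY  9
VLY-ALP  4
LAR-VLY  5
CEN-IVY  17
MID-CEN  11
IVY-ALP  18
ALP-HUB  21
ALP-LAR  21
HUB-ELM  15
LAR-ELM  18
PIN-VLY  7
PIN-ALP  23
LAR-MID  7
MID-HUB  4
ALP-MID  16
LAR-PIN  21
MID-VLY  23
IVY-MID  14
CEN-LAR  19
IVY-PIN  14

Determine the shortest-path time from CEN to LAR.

18 min

Settle nodes by increasing distance from CEN:
CEN: 0
MID: 11  (via CEN)
HUB: 15  (via MID)
IVY: 17  (via CEN)
LAR: 18  (via MID)
Shortest route: CEN → MID → LAR = 18 min.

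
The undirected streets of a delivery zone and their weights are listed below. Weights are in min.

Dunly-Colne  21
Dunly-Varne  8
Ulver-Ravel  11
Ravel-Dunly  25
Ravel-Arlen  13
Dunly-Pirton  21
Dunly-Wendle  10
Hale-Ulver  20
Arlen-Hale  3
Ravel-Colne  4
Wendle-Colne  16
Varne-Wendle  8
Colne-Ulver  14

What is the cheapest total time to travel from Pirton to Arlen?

59 min

Running Dijkstra from Pirton:
Pirton: 0
Dunly: 21  (via Pirton)
Varne: 29  (via Dunly)
Wendle: 31  (via Dunly)
Colne: 42  (via Dunly)
Ravel: 46  (via Dunly)
Ulver: 56  (via Colne)
Arlen: 59  (via Ravel)
Shortest route: Pirton → Dunly → Ravel → Arlen = 59 min.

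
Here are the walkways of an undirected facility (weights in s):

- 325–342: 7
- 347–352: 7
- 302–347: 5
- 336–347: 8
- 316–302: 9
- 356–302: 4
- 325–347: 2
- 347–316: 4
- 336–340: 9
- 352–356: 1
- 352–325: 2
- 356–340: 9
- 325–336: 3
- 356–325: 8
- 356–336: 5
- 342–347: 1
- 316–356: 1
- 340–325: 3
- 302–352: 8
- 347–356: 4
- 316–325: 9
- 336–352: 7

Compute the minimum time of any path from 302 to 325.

Enumerating some paths:
302 - 352 - 325: 8+2 = 10
302 - 356 - 352 - 325: 4+1+2 = 7
302 - 356 - 347 - 325: 4+4+2 = 10
Cheapest is 302 - 356 - 352 - 325 at 7 s.

7 s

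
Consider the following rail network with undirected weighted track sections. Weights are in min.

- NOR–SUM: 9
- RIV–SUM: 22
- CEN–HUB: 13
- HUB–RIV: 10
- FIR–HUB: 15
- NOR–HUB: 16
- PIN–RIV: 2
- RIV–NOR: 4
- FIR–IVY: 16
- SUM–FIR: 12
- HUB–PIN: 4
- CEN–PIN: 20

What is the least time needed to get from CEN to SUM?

Running Dijkstra from CEN:
CEN: 0
HUB: 13  (via CEN)
PIN: 17  (via HUB)
RIV: 19  (via PIN)
NOR: 23  (via RIV)
FIR: 28  (via HUB)
SUM: 32  (via NOR)
Shortest route: CEN → HUB → PIN → RIV → NOR → SUM = 32 min.

32 min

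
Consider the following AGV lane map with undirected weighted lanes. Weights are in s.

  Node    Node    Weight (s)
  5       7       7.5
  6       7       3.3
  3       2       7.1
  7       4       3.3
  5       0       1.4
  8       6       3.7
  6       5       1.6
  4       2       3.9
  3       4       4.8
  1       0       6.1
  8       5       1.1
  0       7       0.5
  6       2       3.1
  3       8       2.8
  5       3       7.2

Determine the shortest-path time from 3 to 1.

11.4 s

Candidate routes:
3 → 4 → 7 → 0 → 1: 4.8+3.3+0.5+6.1 = 14.7
3 → 8 → 5 → 0 → 1: 2.8+1.1+1.4+6.1 = 11.4
3 → 5 → 0 → 1: 7.2+1.4+6.1 = 14.7
The minimum is 11.4 s via 3 → 8 → 5 → 0 → 1.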